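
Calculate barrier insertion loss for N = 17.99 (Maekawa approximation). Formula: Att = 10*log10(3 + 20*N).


3 + 20*N = 3 + 20*17.99 = 362.8
Att = 10*log10(362.8) = 25.597 dB


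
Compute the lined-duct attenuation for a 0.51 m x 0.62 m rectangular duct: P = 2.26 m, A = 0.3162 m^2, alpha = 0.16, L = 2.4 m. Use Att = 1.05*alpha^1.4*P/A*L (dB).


alpha^1.4 = 0.16^1.4 = 0.076872
Attenuation rate = 1.05 * alpha^1.4 * P / A
= 1.05 * 0.076872 * 2.26 / 0.3162 = 0.576905 dB/m
Total Att = 0.576905 * 2.4 = 1.3846 dB


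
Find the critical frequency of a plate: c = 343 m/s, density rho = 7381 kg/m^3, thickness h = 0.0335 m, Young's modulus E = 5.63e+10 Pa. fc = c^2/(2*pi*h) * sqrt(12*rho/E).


12*rho/E = 12*7381/5.63e+10 = 1.57321e-06
sqrt(12*rho/E) = sqrt(1.57321e-06) = 0.00125428
c^2/(2*pi*h) = 343^2/(2*pi*0.0335) = 558938
fc = 558938 * 0.00125428 = 701.06 Hz


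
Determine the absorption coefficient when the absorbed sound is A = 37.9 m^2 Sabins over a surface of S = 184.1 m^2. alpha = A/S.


Absorption coefficient = absorbed power / incident power
alpha = A / S = 37.9 / 184.1 = 0.20587


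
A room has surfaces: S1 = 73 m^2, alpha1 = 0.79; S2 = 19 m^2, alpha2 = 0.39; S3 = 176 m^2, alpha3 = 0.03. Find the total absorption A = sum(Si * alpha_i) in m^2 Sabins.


73 * 0.79 = 57.67
19 * 0.39 = 7.41
176 * 0.03 = 5.28
A_total = 57.67 + 7.41 + 5.28 = 70.36 m^2


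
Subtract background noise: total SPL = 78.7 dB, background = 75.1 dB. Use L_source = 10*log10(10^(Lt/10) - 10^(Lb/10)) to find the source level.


10^(78.7/10) = 7.4131e+07
10^(75.1/10) = 3.23594e+07
Difference = 7.4131e+07 - 3.23594e+07 = 4.17716e+07
L_source = 10*log10(4.17716e+07) = 76.209 dB


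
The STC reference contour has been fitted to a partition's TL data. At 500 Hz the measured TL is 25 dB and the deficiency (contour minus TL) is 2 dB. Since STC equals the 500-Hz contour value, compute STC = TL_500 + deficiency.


By ASTM E413, STC = value of the fitted reference contour at 500 Hz.
Contour value at 500 Hz = TL_500 + deficiency = 25 + 2 = 27
STC = 27


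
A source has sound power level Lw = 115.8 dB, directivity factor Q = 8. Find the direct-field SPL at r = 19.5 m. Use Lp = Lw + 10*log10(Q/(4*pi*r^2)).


4*pi*r^2 = 4*pi*19.5^2 = 4778.36 m^2
Q / (4*pi*r^2) = 8 / 4778.36 = 0.00167421
Lp = 115.8 + 10*log10(0.00167421) = 88.038 dB


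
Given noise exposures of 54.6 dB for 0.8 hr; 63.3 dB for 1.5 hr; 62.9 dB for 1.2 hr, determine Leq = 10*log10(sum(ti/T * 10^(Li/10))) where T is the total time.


T_total = 0.8 + 1.5 + 1.2 = 3.5 hr
(0.8/3.5) * 10^(54.6/10) = 65920.7
(1.5/3.5) * 10^(63.3/10) = 916269
(1.2/3.5) * 10^(62.9/10) = 668518
Sum = 65920.7 + 916269 + 668518 = 1.65071e+06
Leq = 10*log10(1.65071e+06) = 62.177 dB


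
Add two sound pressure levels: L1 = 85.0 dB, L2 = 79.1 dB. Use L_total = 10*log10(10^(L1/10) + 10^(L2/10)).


10^(85.0/10) = 3.16228e+08
10^(79.1/10) = 8.12831e+07
Sum = 3.16228e+08 + 8.12831e+07 = 3.97511e+08
L_total = 10*log10(3.97511e+08) = 85.993 dB


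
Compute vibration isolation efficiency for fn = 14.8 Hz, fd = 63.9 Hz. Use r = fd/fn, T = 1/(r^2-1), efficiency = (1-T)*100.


r = 63.9 / 14.8 = 4.31757
r^2 - 1 = 4.31757^2 - 1 = 17.6414
T = 1/17.6414 = 0.0566848
Efficiency = (1 - 0.0566848)*100 = 94.332 %


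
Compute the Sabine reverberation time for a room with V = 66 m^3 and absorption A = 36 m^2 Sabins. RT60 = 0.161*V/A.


RT60 = 0.161 * 66 / 36 = 0.29517 s


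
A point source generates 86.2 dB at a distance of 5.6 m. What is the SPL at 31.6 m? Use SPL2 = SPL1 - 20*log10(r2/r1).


r2/r1 = 31.6/5.6 = 5.64286
Correction = 20*log10(5.64286) = 15.03 dB
SPL2 = 86.2 - 15.03 = 71.17 dB


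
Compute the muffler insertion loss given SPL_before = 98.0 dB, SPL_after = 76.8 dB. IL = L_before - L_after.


Insertion loss = SPL without muffler - SPL with muffler
IL = 98.0 - 76.8 = 21.2 dB


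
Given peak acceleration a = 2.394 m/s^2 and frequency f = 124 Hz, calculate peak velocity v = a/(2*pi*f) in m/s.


omega = 2*pi*f = 2*pi*124 = 779.115 rad/s
v = a / omega = 2.394 / 779.115 = 0.0030727 m/s


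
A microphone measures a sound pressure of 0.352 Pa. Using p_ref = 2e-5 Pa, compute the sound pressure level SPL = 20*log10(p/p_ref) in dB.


p / p_ref = 0.352 / 2e-5 = 17600
SPL = 20 * log10(17600) = 84.91 dB


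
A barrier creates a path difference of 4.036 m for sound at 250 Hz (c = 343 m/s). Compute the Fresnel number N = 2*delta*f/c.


N = 2*delta*f/c = 2*delta/lambda, where lambda = c/f
lambda = 343 / 250 = 1.372 m
N = 2 * 4.036 / 1.372 = 5.8834


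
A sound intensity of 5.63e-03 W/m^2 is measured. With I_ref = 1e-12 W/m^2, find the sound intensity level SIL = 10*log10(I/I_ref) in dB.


I / I_ref = 5.63e-03 / 1e-12 = 5.63e+09
SIL = 10 * log10(5.63e+09) = 97.505 dB


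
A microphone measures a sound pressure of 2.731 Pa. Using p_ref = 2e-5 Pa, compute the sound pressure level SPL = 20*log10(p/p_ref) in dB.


p / p_ref = 2.731 / 2e-5 = 136550
SPL = 20 * log10(136550) = 102.71 dB


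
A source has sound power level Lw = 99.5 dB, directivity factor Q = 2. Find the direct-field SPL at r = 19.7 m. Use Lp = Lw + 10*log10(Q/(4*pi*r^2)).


4*pi*r^2 = 4*pi*19.7^2 = 4876.88 m^2
Q / (4*pi*r^2) = 2 / 4876.88 = 0.000410098
Lp = 99.5 + 10*log10(0.000410098) = 65.629 dB


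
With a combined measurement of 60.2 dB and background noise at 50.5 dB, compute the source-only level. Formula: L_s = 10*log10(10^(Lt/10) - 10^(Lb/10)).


10^(60.2/10) = 1.04713e+06
10^(50.5/10) = 112202
Difference = 1.04713e+06 - 112202 = 934928
L_source = 10*log10(934928) = 59.708 dB


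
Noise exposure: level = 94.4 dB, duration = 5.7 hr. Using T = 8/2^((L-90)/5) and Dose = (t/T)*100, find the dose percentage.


T_allowed = 8 / 2^((94.4 - 90)/5) = 4.34694 hr
Dose = 5.7 / 4.34694 * 100 = 131.13 %


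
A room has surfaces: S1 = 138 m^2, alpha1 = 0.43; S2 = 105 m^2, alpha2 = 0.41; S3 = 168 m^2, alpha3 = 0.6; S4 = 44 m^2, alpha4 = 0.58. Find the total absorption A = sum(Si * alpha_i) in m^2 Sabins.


138 * 0.43 = 59.34
105 * 0.41 = 43.05
168 * 0.6 = 100.8
44 * 0.58 = 25.52
A_total = 59.34 + 43.05 + 100.8 + 25.52 = 228.71 m^2


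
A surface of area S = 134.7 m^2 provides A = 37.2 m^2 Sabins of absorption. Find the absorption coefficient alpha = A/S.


Absorption coefficient = absorbed power / incident power
alpha = A / S = 37.2 / 134.7 = 0.27617


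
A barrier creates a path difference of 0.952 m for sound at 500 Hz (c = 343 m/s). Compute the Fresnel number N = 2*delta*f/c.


N = 2*delta*f/c = 2*delta/lambda, where lambda = c/f
lambda = 343 / 500 = 0.686 m
N = 2 * 0.952 / 0.686 = 2.7755


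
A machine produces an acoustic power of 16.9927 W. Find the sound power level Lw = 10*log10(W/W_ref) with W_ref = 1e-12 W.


W / W_ref = 16.9927 / 1e-12 = 1.69927e+13
Lw = 10 * log10(1.69927e+13) = 132.3 dB


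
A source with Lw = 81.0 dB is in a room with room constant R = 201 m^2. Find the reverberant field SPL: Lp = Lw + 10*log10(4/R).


4/R = 4/201 = 0.0199005
Lp = 81.0 + 10*log10(0.0199005) = 63.989 dB


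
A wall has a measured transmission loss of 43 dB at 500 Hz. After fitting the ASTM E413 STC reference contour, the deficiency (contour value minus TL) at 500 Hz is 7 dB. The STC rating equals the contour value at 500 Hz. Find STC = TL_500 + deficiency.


By ASTM E413, STC = value of the fitted reference contour at 500 Hz.
Contour value at 500 Hz = TL_500 + deficiency = 43 + 7 = 50
STC = 50


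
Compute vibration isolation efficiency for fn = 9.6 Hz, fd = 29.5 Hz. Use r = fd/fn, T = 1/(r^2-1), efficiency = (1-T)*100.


r = 29.5 / 9.6 = 3.07292
r^2 - 1 = 3.07292^2 - 1 = 8.44284
T = 1/8.44284 = 0.118444
Efficiency = (1 - 0.118444)*100 = 88.156 %


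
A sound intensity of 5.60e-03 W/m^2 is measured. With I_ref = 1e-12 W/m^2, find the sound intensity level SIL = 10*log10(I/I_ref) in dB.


I / I_ref = 5.60e-03 / 1e-12 = 5.6e+09
SIL = 10 * log10(5.6e+09) = 97.482 dB


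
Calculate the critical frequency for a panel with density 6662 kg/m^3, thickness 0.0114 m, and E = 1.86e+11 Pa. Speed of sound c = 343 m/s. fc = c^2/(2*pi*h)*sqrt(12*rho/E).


12*rho/E = 12*6662/1.86e+11 = 4.29806e-07
sqrt(12*rho/E) = sqrt(4.29806e-07) = 0.000655596
c^2/(2*pi*h) = 343^2/(2*pi*0.0114) = 1.64249e+06
fc = 1.64249e+06 * 0.000655596 = 1076.8 Hz


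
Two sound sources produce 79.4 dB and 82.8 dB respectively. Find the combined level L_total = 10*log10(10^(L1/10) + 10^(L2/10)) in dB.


10^(79.4/10) = 8.70964e+07
10^(82.8/10) = 1.90546e+08
Sum = 8.70964e+07 + 1.90546e+08 = 2.77642e+08
L_total = 10*log10(2.77642e+08) = 84.435 dB


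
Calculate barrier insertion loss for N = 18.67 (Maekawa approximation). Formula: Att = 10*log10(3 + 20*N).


3 + 20*N = 3 + 20*18.67 = 376.4
Att = 10*log10(376.4) = 25.756 dB


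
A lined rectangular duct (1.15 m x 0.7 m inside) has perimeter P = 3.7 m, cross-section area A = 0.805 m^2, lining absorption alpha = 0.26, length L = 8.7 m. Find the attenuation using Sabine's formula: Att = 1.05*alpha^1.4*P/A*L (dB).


alpha^1.4 = 0.26^1.4 = 0.151692
Attenuation rate = 1.05 * alpha^1.4 * P / A
= 1.05 * 0.151692 * 3.7 / 0.805 = 0.732079 dB/m
Total Att = 0.732079 * 8.7 = 6.3691 dB


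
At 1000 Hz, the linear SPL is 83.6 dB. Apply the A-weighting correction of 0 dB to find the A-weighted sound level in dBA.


A-weighting table: 1000 Hz -> 0 dB correction
SPL_A = SPL + correction = 83.6 + (0) = 83.6 dBA


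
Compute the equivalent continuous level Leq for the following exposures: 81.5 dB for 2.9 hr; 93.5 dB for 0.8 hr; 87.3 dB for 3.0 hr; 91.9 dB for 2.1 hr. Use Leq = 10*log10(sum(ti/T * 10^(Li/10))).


T_total = 2.9 + 0.8 + 3.0 + 2.1 = 8.8 hr
(2.9/8.8) * 10^(81.5/10) = 4.65495e+07
(0.8/8.8) * 10^(93.5/10) = 2.0352e+08
(3.0/8.8) * 10^(87.3/10) = 1.83079e+08
(2.1/8.8) * 10^(91.9/10) = 3.69604e+08
Sum = 4.65495e+07 + 2.0352e+08 + 1.83079e+08 + 3.69604e+08 = 8.02752e+08
Leq = 10*log10(8.02752e+08) = 89.046 dB


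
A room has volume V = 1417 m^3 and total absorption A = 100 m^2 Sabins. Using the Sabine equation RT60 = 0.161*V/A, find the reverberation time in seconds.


RT60 = 0.161 * 1417 / 100 = 2.2814 s


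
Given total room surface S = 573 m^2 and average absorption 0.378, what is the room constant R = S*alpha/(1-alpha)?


R = 573 * 0.378 / (1 - 0.378) = 348.22 m^2


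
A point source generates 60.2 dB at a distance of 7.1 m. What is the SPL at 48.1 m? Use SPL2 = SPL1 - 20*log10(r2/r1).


r2/r1 = 48.1/7.1 = 6.77465
Correction = 20*log10(6.77465) = 16.6177 dB
SPL2 = 60.2 - 16.6177 = 43.582 dB


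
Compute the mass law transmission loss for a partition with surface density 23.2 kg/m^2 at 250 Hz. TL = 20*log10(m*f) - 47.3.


m * f = 23.2 * 250 = 5800
20*log10(5800) = 75.2686 dB
TL = 75.2686 - 47.3 = 27.969 dB


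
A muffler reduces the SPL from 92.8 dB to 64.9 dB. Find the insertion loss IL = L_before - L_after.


Insertion loss = SPL without muffler - SPL with muffler
IL = 92.8 - 64.9 = 27.9 dB


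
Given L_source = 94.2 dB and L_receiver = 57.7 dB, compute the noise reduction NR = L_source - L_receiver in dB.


NR = L_source - L_receiver (difference between source and receiving room levels)
NR = 94.2 - 57.7 = 36.5 dB


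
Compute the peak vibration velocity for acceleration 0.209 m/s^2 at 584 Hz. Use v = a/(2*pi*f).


omega = 2*pi*f = 2*pi*584 = 3669.38 rad/s
v = a / omega = 0.209 / 3669.38 = 5.6958e-05 m/s


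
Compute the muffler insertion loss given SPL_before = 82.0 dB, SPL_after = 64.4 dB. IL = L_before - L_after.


Insertion loss = SPL without muffler - SPL with muffler
IL = 82.0 - 64.4 = 17.6 dB


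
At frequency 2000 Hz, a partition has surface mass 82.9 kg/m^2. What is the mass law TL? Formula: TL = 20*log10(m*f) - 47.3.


m * f = 82.9 * 2000 = 165800
20*log10(165800) = 104.392 dB
TL = 104.392 - 47.3 = 57.092 dB


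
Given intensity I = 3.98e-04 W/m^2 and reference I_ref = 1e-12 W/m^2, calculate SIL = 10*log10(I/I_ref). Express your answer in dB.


I / I_ref = 3.98e-04 / 1e-12 = 3.98e+08
SIL = 10 * log10(3.98e+08) = 85.999 dB


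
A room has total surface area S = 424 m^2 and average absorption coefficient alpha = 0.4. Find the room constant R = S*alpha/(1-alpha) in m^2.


R = 424 * 0.4 / (1 - 0.4) = 282.67 m^2


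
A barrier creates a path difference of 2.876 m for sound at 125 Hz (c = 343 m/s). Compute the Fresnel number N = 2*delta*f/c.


N = 2*delta*f/c = 2*delta/lambda, where lambda = c/f
lambda = 343 / 125 = 2.744 m
N = 2 * 2.876 / 2.744 = 2.0962


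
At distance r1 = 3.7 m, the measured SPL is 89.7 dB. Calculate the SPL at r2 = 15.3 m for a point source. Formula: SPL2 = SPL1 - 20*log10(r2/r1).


r2/r1 = 15.3/3.7 = 4.13514
Correction = 20*log10(4.13514) = 12.3298 dB
SPL2 = 89.7 - 12.3298 = 77.37 dB


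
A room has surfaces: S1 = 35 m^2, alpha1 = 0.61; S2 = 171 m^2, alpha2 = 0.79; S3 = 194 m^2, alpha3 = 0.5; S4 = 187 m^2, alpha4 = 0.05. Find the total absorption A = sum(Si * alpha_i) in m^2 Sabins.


35 * 0.61 = 21.35
171 * 0.79 = 135.09
194 * 0.5 = 97
187 * 0.05 = 9.35
A_total = 21.35 + 135.09 + 97 + 9.35 = 262.79 m^2


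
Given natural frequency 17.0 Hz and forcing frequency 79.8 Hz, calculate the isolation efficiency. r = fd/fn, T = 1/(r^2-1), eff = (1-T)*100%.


r = 79.8 / 17.0 = 4.69412
r^2 - 1 = 4.69412^2 - 1 = 21.0348
T = 1/21.0348 = 0.0475403
Efficiency = (1 - 0.0475403)*100 = 95.246 %


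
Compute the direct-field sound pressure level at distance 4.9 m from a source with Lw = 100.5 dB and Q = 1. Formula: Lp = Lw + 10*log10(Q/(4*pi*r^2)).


4*pi*r^2 = 4*pi*4.9^2 = 301.719 m^2
Q / (4*pi*r^2) = 1 / 301.719 = 0.00331434
Lp = 100.5 + 10*log10(0.00331434) = 75.704 dB


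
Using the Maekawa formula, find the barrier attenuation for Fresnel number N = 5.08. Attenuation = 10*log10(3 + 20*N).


3 + 20*N = 3 + 20*5.08 = 104.6
Att = 10*log10(104.6) = 20.195 dB


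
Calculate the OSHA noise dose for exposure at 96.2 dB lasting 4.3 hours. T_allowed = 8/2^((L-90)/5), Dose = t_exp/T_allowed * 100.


T_allowed = 8 / 2^((96.2 - 90)/5) = 3.38698 hr
Dose = 4.3 / 3.38698 * 100 = 126.96 %


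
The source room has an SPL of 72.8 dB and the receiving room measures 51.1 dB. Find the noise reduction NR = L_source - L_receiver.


NR = L_source - L_receiver (difference between source and receiving room levels)
NR = 72.8 - 51.1 = 21.7 dB


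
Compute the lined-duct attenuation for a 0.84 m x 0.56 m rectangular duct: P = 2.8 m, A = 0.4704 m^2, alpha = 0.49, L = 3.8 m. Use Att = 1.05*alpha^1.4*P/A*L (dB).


alpha^1.4 = 0.49^1.4 = 0.368362
Attenuation rate = 1.05 * alpha^1.4 * P / A
= 1.05 * 0.368362 * 2.8 / 0.4704 = 2.30226 dB/m
Total Att = 2.30226 * 3.8 = 8.7486 dB


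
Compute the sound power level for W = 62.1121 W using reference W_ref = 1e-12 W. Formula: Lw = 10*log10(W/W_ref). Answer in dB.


W / W_ref = 62.1121 / 1e-12 = 6.21121e+13
Lw = 10 * log10(6.21121e+13) = 137.93 dB


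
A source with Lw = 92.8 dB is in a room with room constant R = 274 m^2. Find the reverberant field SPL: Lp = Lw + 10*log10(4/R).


4/R = 4/274 = 0.0145985
Lp = 92.8 + 10*log10(0.0145985) = 74.443 dB


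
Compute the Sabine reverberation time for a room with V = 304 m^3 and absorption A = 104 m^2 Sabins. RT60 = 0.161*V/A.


RT60 = 0.161 * 304 / 104 = 0.47062 s


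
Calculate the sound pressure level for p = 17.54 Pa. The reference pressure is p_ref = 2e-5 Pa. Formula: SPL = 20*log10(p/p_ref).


p / p_ref = 17.54 / 2e-5 = 877000
SPL = 20 * log10(877000) = 118.86 dB


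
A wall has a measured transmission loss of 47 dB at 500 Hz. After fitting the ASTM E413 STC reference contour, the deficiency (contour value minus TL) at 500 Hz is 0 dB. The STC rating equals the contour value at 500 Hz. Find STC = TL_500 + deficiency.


By ASTM E413, STC = value of the fitted reference contour at 500 Hz.
Contour value at 500 Hz = TL_500 + deficiency = 47 + 0 = 47
STC = 47


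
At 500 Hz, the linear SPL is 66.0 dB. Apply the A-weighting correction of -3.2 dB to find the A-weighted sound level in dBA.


A-weighting table: 500 Hz -> -3.2 dB correction
SPL_A = SPL + correction = 66.0 + (-3.2) = 62.8 dBA


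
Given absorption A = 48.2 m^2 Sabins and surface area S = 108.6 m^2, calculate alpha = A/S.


Absorption coefficient = absorbed power / incident power
alpha = A / S = 48.2 / 108.6 = 0.44383


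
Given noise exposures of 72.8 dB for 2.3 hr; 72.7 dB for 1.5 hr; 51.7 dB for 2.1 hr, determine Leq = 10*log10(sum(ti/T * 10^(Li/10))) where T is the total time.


T_total = 2.3 + 1.5 + 2.1 = 5.9 hr
(2.3/5.9) * 10^(72.8/10) = 7.42807e+06
(1.5/5.9) * 10^(72.7/10) = 4.73412e+06
(2.1/5.9) * 10^(51.7/10) = 52646.2
Sum = 7.42807e+06 + 4.73412e+06 + 52646.2 = 1.22148e+07
Leq = 10*log10(1.22148e+07) = 70.869 dB


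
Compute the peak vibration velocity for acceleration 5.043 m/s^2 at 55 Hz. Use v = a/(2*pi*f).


omega = 2*pi*f = 2*pi*55 = 345.575 rad/s
v = a / omega = 5.043 / 345.575 = 0.014593 m/s


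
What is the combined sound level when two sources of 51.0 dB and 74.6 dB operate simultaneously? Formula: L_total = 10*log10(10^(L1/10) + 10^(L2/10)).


10^(51.0/10) = 125893
10^(74.6/10) = 2.88403e+07
Sum = 125893 + 2.88403e+07 = 2.89662e+07
L_total = 10*log10(2.89662e+07) = 74.619 dB


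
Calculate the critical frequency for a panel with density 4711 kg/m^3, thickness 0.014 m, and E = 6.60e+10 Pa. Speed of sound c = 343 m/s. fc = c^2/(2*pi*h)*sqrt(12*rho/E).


12*rho/E = 12*4711/6.60e+10 = 8.56545e-07
sqrt(12*rho/E) = sqrt(8.56545e-07) = 0.000925497
c^2/(2*pi*h) = 343^2/(2*pi*0.014) = 1.33746e+06
fc = 1.33746e+06 * 0.000925497 = 1237.8 Hz


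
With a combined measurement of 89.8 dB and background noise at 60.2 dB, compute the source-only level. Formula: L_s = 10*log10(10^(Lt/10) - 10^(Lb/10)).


10^(89.8/10) = 9.54993e+08
10^(60.2/10) = 1.04713e+06
Difference = 9.54993e+08 - 1.04713e+06 = 9.53946e+08
L_source = 10*log10(9.53946e+08) = 89.795 dB


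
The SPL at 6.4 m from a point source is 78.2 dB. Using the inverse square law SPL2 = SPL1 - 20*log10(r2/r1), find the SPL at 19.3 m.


r2/r1 = 19.3/6.4 = 3.01562
Correction = 20*log10(3.01562) = 9.58753 dB
SPL2 = 78.2 - 9.58753 = 68.612 dB


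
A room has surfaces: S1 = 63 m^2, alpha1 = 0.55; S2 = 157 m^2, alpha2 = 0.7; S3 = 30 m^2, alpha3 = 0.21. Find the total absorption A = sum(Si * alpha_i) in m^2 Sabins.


63 * 0.55 = 34.65
157 * 0.7 = 109.9
30 * 0.21 = 6.3
A_total = 34.65 + 109.9 + 6.3 = 150.85 m^2


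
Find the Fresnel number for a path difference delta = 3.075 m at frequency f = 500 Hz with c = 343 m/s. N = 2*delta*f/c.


N = 2*delta*f/c = 2*delta/lambda, where lambda = c/f
lambda = 343 / 500 = 0.686 m
N = 2 * 3.075 / 0.686 = 8.965


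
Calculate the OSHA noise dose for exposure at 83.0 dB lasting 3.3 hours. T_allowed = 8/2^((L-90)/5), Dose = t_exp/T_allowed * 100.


T_allowed = 8 / 2^((83.0 - 90)/5) = 21.1121 hr
Dose = 3.3 / 21.1121 * 100 = 15.631 %


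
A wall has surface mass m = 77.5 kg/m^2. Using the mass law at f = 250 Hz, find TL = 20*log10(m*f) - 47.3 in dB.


m * f = 77.5 * 250 = 19375
20*log10(19375) = 85.7448 dB
TL = 85.7448 - 47.3 = 38.445 dB


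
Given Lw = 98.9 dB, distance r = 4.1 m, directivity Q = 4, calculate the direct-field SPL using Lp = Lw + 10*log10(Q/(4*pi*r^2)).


4*pi*r^2 = 4*pi*4.1^2 = 211.241 m^2
Q / (4*pi*r^2) = 4 / 211.241 = 0.0189357
Lp = 98.9 + 10*log10(0.0189357) = 81.673 dB


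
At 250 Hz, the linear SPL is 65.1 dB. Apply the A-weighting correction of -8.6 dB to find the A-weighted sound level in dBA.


A-weighting table: 250 Hz -> -8.6 dB correction
SPL_A = SPL + correction = 65.1 + (-8.6) = 56.5 dBA


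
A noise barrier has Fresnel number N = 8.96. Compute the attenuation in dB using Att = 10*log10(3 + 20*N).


3 + 20*N = 3 + 20*8.96 = 182.2
Att = 10*log10(182.2) = 22.605 dB


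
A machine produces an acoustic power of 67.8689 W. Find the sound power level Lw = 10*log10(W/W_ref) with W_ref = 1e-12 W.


W / W_ref = 67.8689 / 1e-12 = 6.78689e+13
Lw = 10 * log10(6.78689e+13) = 138.32 dB


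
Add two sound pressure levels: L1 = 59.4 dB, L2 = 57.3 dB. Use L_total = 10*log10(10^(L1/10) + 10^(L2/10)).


10^(59.4/10) = 870964
10^(57.3/10) = 537032
Sum = 870964 + 537032 = 1.408e+06
L_total = 10*log10(1.408e+06) = 61.486 dB


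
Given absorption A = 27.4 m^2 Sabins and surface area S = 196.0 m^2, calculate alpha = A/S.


Absorption coefficient = absorbed power / incident power
alpha = A / S = 27.4 / 196.0 = 0.1398


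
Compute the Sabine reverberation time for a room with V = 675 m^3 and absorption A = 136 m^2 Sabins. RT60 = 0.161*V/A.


RT60 = 0.161 * 675 / 136 = 0.79908 s


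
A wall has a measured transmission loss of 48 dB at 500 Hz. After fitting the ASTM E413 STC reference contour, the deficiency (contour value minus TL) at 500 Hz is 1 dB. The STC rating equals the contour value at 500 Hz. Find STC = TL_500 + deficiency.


By ASTM E413, STC = value of the fitted reference contour at 500 Hz.
Contour value at 500 Hz = TL_500 + deficiency = 48 + 1 = 49
STC = 49


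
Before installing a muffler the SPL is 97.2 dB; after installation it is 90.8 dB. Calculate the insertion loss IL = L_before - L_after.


Insertion loss = SPL without muffler - SPL with muffler
IL = 97.2 - 90.8 = 6.4 dB


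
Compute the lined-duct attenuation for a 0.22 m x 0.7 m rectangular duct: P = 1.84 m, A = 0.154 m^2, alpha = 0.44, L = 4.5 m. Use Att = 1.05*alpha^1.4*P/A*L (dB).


alpha^1.4 = 0.44^1.4 = 0.316835
Attenuation rate = 1.05 * alpha^1.4 * P / A
= 1.05 * 0.316835 * 1.84 / 0.154 = 3.97484 dB/m
Total Att = 3.97484 * 4.5 = 17.887 dB


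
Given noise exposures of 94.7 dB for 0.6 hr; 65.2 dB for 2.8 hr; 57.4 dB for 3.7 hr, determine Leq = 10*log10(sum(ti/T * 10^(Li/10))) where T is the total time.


T_total = 0.6 + 2.8 + 3.7 = 7.1 hr
(0.6/7.1) * 10^(94.7/10) = 2.49398e+08
(2.8/7.1) * 10^(65.2/10) = 1.30587e+06
(3.7/7.1) * 10^(57.4/10) = 286380
Sum = 2.49398e+08 + 1.30587e+06 + 286380 = 2.5099e+08
Leq = 10*log10(2.5099e+08) = 83.997 dB


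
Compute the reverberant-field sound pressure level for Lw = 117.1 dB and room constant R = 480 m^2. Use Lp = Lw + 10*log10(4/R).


4/R = 4/480 = 0.00833333
Lp = 117.1 + 10*log10(0.00833333) = 96.308 dB


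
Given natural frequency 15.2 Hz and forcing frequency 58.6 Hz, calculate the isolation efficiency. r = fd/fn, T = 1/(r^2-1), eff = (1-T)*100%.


r = 58.6 / 15.2 = 3.85526
r^2 - 1 = 3.85526^2 - 1 = 13.863
T = 1/13.863 = 0.0721345
Efficiency = (1 - 0.0721345)*100 = 92.787 %


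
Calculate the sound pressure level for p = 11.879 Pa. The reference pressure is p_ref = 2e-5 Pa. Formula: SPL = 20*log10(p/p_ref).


p / p_ref = 11.879 / 2e-5 = 593950
SPL = 20 * log10(593950) = 115.47 dB


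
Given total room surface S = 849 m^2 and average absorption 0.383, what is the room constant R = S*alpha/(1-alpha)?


R = 849 * 0.383 / (1 - 0.383) = 527.01 m^2


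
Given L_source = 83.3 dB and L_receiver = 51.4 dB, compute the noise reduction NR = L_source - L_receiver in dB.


NR = L_source - L_receiver (difference between source and receiving room levels)
NR = 83.3 - 51.4 = 31.9 dB


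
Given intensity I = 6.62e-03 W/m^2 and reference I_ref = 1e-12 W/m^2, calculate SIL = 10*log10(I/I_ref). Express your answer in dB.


I / I_ref = 6.62e-03 / 1e-12 = 6.62e+09
SIL = 10 * log10(6.62e+09) = 98.209 dB


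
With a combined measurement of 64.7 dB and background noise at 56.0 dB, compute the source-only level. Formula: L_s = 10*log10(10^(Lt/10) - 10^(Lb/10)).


10^(64.7/10) = 2.95121e+06
10^(56.0/10) = 398107
Difference = 2.95121e+06 - 398107 = 2.5531e+06
L_source = 10*log10(2.5531e+06) = 64.071 dB


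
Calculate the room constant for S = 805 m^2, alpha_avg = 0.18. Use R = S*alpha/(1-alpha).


R = 805 * 0.18 / (1 - 0.18) = 176.71 m^2


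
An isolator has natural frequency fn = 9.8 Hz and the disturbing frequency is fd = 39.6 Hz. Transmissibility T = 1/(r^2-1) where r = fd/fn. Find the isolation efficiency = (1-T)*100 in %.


r = 39.6 / 9.8 = 4.04082
r^2 - 1 = 4.04082^2 - 1 = 15.3282
T = 1/15.3282 = 0.0652392
Efficiency = (1 - 0.0652392)*100 = 93.476 %


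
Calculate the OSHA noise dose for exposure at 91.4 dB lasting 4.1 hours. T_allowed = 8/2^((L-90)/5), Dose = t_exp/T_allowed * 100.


T_allowed = 8 / 2^((91.4 - 90)/5) = 6.58873 hr
Dose = 4.1 / 6.58873 * 100 = 62.227 %


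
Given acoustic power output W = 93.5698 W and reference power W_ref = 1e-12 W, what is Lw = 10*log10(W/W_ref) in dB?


W / W_ref = 93.5698 / 1e-12 = 9.35698e+13
Lw = 10 * log10(9.35698e+13) = 139.71 dB


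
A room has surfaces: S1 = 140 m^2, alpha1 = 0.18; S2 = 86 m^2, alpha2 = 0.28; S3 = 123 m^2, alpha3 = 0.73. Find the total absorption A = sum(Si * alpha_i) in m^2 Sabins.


140 * 0.18 = 25.2
86 * 0.28 = 24.08
123 * 0.73 = 89.79
A_total = 25.2 + 24.08 + 89.79 = 139.07 m^2


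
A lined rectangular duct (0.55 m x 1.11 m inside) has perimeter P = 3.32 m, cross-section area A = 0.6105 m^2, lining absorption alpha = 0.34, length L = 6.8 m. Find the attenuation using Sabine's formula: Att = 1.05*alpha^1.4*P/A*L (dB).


alpha^1.4 = 0.34^1.4 = 0.220836
Attenuation rate = 1.05 * alpha^1.4 * P / A
= 1.05 * 0.220836 * 3.32 / 0.6105 = 1.26099 dB/m
Total Att = 1.26099 * 6.8 = 8.5747 dB


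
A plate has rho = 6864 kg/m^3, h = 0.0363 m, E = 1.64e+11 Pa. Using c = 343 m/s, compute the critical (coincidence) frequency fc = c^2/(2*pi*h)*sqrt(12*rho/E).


12*rho/E = 12*6864/1.64e+11 = 5.02244e-07
sqrt(12*rho/E) = sqrt(5.02244e-07) = 0.000708692
c^2/(2*pi*h) = 343^2/(2*pi*0.0363) = 515824
fc = 515824 * 0.000708692 = 365.56 Hz


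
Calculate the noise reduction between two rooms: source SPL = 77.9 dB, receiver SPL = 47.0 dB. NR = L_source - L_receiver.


NR = L_source - L_receiver (difference between source and receiving room levels)
NR = 77.9 - 47.0 = 30.9 dB


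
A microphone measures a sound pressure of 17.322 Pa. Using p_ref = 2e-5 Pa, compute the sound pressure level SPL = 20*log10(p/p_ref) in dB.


p / p_ref = 17.322 / 2e-5 = 866100
SPL = 20 * log10(866100) = 118.75 dB


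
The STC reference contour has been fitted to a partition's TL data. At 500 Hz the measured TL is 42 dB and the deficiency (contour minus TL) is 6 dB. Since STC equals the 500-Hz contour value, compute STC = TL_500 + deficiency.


By ASTM E413, STC = value of the fitted reference contour at 500 Hz.
Contour value at 500 Hz = TL_500 + deficiency = 42 + 6 = 48
STC = 48


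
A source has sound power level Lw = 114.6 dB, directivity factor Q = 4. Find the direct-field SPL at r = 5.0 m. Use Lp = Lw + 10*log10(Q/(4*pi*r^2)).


4*pi*r^2 = 4*pi*5.0^2 = 314.159 m^2
Q / (4*pi*r^2) = 4 / 314.159 = 0.0127324
Lp = 114.6 + 10*log10(0.0127324) = 95.649 dB


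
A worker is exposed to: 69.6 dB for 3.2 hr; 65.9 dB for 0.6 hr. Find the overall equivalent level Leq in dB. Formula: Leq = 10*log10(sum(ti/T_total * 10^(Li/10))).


T_total = 3.2 + 0.6 = 3.8 hr
(3.2/3.8) * 10^(69.6/10) = 7.68009e+06
(0.6/3.8) * 10^(65.9/10) = 614282
Sum = 7.68009e+06 + 614282 = 8.29437e+06
Leq = 10*log10(8.29437e+06) = 69.188 dB


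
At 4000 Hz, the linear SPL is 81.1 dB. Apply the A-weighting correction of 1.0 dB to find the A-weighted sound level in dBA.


A-weighting table: 4000 Hz -> 1.0 dB correction
SPL_A = SPL + correction = 81.1 + (1.0) = 82.1 dBA


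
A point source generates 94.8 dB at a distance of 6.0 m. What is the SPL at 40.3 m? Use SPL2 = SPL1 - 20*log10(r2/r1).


r2/r1 = 40.3/6.0 = 6.71667
Correction = 20*log10(6.71667) = 16.5431 dB
SPL2 = 94.8 - 16.5431 = 78.257 dB


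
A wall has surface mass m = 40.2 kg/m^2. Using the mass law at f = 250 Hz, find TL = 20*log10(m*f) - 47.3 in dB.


m * f = 40.2 * 250 = 10050
20*log10(10050) = 80.0433 dB
TL = 80.0433 - 47.3 = 32.743 dB


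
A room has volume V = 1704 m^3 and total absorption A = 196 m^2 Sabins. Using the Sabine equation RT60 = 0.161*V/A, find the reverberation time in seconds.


RT60 = 0.161 * 1704 / 196 = 1.3997 s


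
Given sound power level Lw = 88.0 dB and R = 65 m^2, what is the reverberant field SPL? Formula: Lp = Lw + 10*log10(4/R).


4/R = 4/65 = 0.0615385
Lp = 88.0 + 10*log10(0.0615385) = 75.891 dB


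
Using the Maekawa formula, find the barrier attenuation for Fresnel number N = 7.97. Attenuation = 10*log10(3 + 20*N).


3 + 20*N = 3 + 20*7.97 = 162.4
Att = 10*log10(162.4) = 22.106 dB


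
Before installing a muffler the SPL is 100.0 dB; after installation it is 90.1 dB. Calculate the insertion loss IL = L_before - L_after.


Insertion loss = SPL without muffler - SPL with muffler
IL = 100.0 - 90.1 = 9.9 dB


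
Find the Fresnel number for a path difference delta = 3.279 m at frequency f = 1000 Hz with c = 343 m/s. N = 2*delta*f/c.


N = 2*delta*f/c = 2*delta/lambda, where lambda = c/f
lambda = 343 / 1000 = 0.343 m
N = 2 * 3.279 / 0.343 = 19.12


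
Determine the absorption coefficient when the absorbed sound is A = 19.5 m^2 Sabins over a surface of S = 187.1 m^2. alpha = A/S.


Absorption coefficient = absorbed power / incident power
alpha = A / S = 19.5 / 187.1 = 0.10422


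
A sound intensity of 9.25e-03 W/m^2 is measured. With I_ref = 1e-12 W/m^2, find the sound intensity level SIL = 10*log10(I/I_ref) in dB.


I / I_ref = 9.25e-03 / 1e-12 = 9.25e+09
SIL = 10 * log10(9.25e+09) = 99.661 dB


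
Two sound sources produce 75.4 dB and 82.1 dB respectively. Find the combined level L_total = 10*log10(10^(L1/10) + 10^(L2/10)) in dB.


10^(75.4/10) = 3.46737e+07
10^(82.1/10) = 1.62181e+08
Sum = 3.46737e+07 + 1.62181e+08 = 1.96855e+08
L_total = 10*log10(1.96855e+08) = 82.941 dB


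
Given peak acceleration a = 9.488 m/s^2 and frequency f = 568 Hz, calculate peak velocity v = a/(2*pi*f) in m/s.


omega = 2*pi*f = 2*pi*568 = 3568.85 rad/s
v = a / omega = 9.488 / 3568.85 = 0.0026586 m/s


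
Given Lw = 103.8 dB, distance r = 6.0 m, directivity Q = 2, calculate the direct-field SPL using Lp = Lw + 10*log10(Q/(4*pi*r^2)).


4*pi*r^2 = 4*pi*6.0^2 = 452.389 m^2
Q / (4*pi*r^2) = 2 / 452.389 = 0.00442097
Lp = 103.8 + 10*log10(0.00442097) = 80.255 dB


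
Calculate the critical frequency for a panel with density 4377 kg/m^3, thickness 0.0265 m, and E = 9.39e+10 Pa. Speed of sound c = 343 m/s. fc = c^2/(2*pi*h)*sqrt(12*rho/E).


12*rho/E = 12*4377/9.39e+10 = 5.59361e-07
sqrt(12*rho/E) = sqrt(5.59361e-07) = 0.000747904
c^2/(2*pi*h) = 343^2/(2*pi*0.0265) = 706582
fc = 706582 * 0.000747904 = 528.46 Hz


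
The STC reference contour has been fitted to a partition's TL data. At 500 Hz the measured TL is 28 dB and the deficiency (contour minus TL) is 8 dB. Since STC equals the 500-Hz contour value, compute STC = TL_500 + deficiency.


By ASTM E413, STC = value of the fitted reference contour at 500 Hz.
Contour value at 500 Hz = TL_500 + deficiency = 28 + 8 = 36
STC = 36


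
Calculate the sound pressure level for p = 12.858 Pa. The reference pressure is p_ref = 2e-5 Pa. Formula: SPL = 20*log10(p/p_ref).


p / p_ref = 12.858 / 2e-5 = 642900
SPL = 20 * log10(642900) = 116.16 dB


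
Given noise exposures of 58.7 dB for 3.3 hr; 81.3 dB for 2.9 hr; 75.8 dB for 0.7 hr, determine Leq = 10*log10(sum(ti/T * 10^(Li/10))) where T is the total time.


T_total = 3.3 + 2.9 + 0.7 = 6.9 hr
(3.3/6.9) * 10^(58.7/10) = 354540
(2.9/6.9) * 10^(81.3/10) = 5.66955e+07
(0.7/6.9) * 10^(75.8/10) = 3.85699e+06
Sum = 354540 + 5.66955e+07 + 3.85699e+06 = 6.0907e+07
Leq = 10*log10(6.0907e+07) = 77.847 dB


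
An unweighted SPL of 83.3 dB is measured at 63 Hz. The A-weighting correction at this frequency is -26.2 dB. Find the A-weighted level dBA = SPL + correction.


A-weighting table: 63 Hz -> -26.2 dB correction
SPL_A = SPL + correction = 83.3 + (-26.2) = 57.1 dBA


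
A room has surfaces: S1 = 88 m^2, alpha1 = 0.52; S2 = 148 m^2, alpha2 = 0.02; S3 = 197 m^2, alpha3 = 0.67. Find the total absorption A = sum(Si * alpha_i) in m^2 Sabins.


88 * 0.52 = 45.76
148 * 0.02 = 2.96
197 * 0.67 = 131.99
A_total = 45.76 + 2.96 + 131.99 = 180.71 m^2


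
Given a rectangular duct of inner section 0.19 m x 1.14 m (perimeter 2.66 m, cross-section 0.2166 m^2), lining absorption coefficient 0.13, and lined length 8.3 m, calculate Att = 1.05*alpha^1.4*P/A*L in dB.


alpha^1.4 = 0.13^1.4 = 0.0574805
Attenuation rate = 1.05 * alpha^1.4 * P / A
= 1.05 * 0.0574805 * 2.66 / 0.2166 = 0.741196 dB/m
Total Att = 0.741196 * 8.3 = 6.1519 dB


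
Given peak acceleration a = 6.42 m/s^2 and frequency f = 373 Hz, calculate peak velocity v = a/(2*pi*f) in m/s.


omega = 2*pi*f = 2*pi*373 = 2343.63 rad/s
v = a / omega = 6.42 / 2343.63 = 0.0027393 m/s


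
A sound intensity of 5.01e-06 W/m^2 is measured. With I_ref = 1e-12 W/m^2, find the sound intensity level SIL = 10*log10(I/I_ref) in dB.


I / I_ref = 5.01e-06 / 1e-12 = 5.01e+06
SIL = 10 * log10(5.01e+06) = 66.998 dB


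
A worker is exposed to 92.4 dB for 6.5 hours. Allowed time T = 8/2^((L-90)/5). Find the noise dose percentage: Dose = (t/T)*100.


T_allowed = 8 / 2^((92.4 - 90)/5) = 5.73582 hr
Dose = 6.5 / 5.73582 * 100 = 113.32 %


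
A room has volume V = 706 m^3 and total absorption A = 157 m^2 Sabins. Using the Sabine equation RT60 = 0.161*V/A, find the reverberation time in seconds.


RT60 = 0.161 * 706 / 157 = 0.72399 s


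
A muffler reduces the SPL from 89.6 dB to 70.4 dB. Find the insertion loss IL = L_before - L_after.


Insertion loss = SPL without muffler - SPL with muffler
IL = 89.6 - 70.4 = 19.2 dB


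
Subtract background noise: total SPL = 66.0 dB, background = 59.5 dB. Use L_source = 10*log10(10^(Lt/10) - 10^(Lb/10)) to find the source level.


10^(66.0/10) = 3.98107e+06
10^(59.5/10) = 891251
Difference = 3.98107e+06 - 891251 = 3.08982e+06
L_source = 10*log10(3.08982e+06) = 64.899 dB


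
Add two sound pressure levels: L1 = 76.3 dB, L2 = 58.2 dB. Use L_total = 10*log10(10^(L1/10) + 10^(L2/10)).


10^(76.3/10) = 4.2658e+07
10^(58.2/10) = 660693
Sum = 4.2658e+07 + 660693 = 4.33187e+07
L_total = 10*log10(4.33187e+07) = 76.367 dB


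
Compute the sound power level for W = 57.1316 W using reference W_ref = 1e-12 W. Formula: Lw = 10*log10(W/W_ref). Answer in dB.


W / W_ref = 57.1316 / 1e-12 = 5.71316e+13
Lw = 10 * log10(5.71316e+13) = 137.57 dB


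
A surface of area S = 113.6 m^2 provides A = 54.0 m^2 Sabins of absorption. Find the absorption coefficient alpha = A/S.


Absorption coefficient = absorbed power / incident power
alpha = A / S = 54.0 / 113.6 = 0.47535


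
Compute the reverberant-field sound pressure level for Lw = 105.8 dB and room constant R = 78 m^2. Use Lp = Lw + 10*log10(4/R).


4/R = 4/78 = 0.0512821
Lp = 105.8 + 10*log10(0.0512821) = 92.9 dB


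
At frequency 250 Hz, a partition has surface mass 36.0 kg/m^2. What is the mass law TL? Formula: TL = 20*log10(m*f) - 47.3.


m * f = 36.0 * 250 = 9000
20*log10(9000) = 79.0849 dB
TL = 79.0849 - 47.3 = 31.785 dB


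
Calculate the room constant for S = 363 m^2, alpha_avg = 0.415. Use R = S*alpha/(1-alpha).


R = 363 * 0.415 / (1 - 0.415) = 257.51 m^2


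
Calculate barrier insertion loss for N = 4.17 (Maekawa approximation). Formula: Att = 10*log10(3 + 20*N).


3 + 20*N = 3 + 20*4.17 = 86.4
Att = 10*log10(86.4) = 19.365 dB


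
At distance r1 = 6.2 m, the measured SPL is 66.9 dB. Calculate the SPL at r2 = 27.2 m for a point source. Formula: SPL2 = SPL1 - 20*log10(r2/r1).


r2/r1 = 27.2/6.2 = 4.3871
Correction = 20*log10(4.3871) = 12.8436 dB
SPL2 = 66.9 - 12.8436 = 54.056 dB


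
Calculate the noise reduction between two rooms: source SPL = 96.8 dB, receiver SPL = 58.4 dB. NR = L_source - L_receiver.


NR = L_source - L_receiver (difference between source and receiving room levels)
NR = 96.8 - 58.4 = 38.4 dB


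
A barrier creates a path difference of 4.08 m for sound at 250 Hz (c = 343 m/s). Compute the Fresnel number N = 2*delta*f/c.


N = 2*delta*f/c = 2*delta/lambda, where lambda = c/f
lambda = 343 / 250 = 1.372 m
N = 2 * 4.08 / 1.372 = 5.9475


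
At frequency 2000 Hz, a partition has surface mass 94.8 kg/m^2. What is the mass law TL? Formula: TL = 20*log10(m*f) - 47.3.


m * f = 94.8 * 2000 = 189600
20*log10(189600) = 105.557 dB
TL = 105.557 - 47.3 = 58.257 dB


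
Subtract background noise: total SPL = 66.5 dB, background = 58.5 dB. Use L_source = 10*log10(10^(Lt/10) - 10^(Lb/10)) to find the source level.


10^(66.5/10) = 4.46684e+06
10^(58.5/10) = 707946
Difference = 4.46684e+06 - 707946 = 3.75889e+06
L_source = 10*log10(3.75889e+06) = 65.751 dB


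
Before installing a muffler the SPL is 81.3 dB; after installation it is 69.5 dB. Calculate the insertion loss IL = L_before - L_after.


Insertion loss = SPL without muffler - SPL with muffler
IL = 81.3 - 69.5 = 11.8 dB


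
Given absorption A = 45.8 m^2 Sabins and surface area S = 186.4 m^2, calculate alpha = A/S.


Absorption coefficient = absorbed power / incident power
alpha = A / S = 45.8 / 186.4 = 0.24571


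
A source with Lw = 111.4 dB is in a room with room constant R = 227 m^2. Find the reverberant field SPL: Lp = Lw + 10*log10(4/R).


4/R = 4/227 = 0.0176211
Lp = 111.4 + 10*log10(0.0176211) = 93.86 dB


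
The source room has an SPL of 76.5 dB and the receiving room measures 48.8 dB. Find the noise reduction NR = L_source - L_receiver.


NR = L_source - L_receiver (difference between source and receiving room levels)
NR = 76.5 - 48.8 = 27.7 dB


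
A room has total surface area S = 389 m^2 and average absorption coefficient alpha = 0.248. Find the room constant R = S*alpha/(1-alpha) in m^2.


R = 389 * 0.248 / (1 - 0.248) = 128.29 m^2


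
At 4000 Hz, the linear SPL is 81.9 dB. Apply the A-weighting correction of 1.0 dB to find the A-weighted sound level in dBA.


A-weighting table: 4000 Hz -> 1.0 dB correction
SPL_A = SPL + correction = 81.9 + (1.0) = 82.9 dBA


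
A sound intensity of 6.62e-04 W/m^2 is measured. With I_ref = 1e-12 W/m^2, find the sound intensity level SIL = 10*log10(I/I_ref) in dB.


I / I_ref = 6.62e-04 / 1e-12 = 6.62e+08
SIL = 10 * log10(6.62e+08) = 88.209 dB


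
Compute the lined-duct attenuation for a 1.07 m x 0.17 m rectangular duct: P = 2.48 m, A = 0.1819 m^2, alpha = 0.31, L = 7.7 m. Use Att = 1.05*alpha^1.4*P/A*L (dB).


alpha^1.4 = 0.31^1.4 = 0.194047
Attenuation rate = 1.05 * alpha^1.4 * P / A
= 1.05 * 0.194047 * 2.48 / 0.1819 = 2.77789 dB/m
Total Att = 2.77789 * 7.7 = 21.39 dB


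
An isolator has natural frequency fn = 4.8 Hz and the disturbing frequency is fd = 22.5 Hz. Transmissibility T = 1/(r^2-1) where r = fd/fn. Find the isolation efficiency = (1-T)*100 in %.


r = 22.5 / 4.8 = 4.6875
r^2 - 1 = 4.6875^2 - 1 = 20.9727
T = 1/20.9727 = 0.047681
Efficiency = (1 - 0.047681)*100 = 95.232 %


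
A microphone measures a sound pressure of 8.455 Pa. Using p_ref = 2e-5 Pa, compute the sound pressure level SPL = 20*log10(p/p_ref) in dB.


p / p_ref = 8.455 / 2e-5 = 422750
SPL = 20 * log10(422750) = 112.52 dB


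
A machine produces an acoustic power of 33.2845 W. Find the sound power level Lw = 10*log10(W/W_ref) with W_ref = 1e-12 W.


W / W_ref = 33.2845 / 1e-12 = 3.32845e+13
Lw = 10 * log10(3.32845e+13) = 135.22 dB


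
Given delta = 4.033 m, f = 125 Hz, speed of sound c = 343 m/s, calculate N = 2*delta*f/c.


N = 2*delta*f/c = 2*delta/lambda, where lambda = c/f
lambda = 343 / 125 = 2.744 m
N = 2 * 4.033 / 2.744 = 2.9395


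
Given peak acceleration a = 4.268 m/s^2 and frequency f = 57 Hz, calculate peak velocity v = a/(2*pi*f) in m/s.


omega = 2*pi*f = 2*pi*57 = 358.142 rad/s
v = a / omega = 4.268 / 358.142 = 0.011917 m/s


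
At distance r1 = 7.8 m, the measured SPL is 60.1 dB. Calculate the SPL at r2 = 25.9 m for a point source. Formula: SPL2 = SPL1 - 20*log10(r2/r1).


r2/r1 = 25.9/7.8 = 3.32051
Correction = 20*log10(3.32051) = 10.4241 dB
SPL2 = 60.1 - 10.4241 = 49.676 dB
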